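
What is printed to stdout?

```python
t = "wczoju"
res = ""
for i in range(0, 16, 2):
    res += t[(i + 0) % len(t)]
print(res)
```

i=0: add t[0]='w' → 'w'
i=2: add t[2]='z' → 'wz'
i=4: add t[4]='j' → 'wzj'
i=6: add t[0]='w' → 'wzjw'
i=8: add t[2]='z' → 'wzjwz'
i=10: add t[4]='j' → 'wzjwzj'
i=12: add t[0]='w' → 'wzjwzjw'
i=14: add t[2]='z' → 'wzjwzjwz'

wzjwzjwz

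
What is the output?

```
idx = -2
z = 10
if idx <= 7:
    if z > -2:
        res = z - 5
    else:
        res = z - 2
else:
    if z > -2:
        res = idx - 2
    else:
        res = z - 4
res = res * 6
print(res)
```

30

idx=-2, z=10
idx <= 7 is True; z > -2 is True
→ res = z - 5 = 5
res = 5*6 = 30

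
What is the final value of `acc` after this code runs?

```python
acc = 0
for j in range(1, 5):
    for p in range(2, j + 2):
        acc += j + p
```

j=1,p=2: acc = 0+3 = 3
j=2,p=2: acc = 3+4 = 7
j=2,p=3: acc = 7+5 = 12
j=3,p=2: acc = 12+5 = 17
j=3,p=3: acc = 17+6 = 23
j=3,p=4: acc = 23+7 = 30
j=4,p=2: acc = 30+6 = 36
j=4,p=3: acc = 36+7 = 43
j=4,p=4: acc = 43+8 = 51
j=4,p=5: acc = 51+9 = 60

60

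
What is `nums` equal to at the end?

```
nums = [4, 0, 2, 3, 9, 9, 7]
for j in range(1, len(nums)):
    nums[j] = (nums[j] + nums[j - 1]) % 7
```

[4, 4, 6, 2, 4, 6, 6]

j=1: nums[1] = (0+4)%7 = 4 → [4, 4, 2, 3, 9, 9, 7]
j=2: nums[2] = (2+4)%7 = 6 → [4, 4, 6, 3, 9, 9, 7]
j=3: nums[3] = (3+6)%7 = 2 → [4, 4, 6, 2, 9, 9, 7]
j=4: nums[4] = (9+2)%7 = 4 → [4, 4, 6, 2, 4, 9, 7]
j=5: nums[5] = (9+4)%7 = 6 → [4, 4, 6, 2, 4, 6, 7]
j=6: nums[6] = (7+6)%7 = 6 → [4, 4, 6, 2, 4, 6, 6]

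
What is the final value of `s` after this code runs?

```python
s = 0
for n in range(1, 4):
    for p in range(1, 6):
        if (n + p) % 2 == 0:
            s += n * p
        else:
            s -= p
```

n=1,p=1: even sum, s = 0+1 = 1
n=1,p=2: odd sum, s = 1-2 = -1
n=1,p=3: even sum, s = (-1)+3 = 2
n=1,p=4: odd sum, s = 2-4 = -2
n=1,p=5: even sum, s = (-2)+5 = 3
n=2,p=1: odd sum, s = 3-1 = 2
n=2,p=2: even sum, s = 2+4 = 6
n=2,p=3: odd sum, s = 6-3 = 3
n=2,p=4: even sum, s = 3+8 = 11
n=2,p=5: odd sum, s = 11-5 = 6
n=3,p=1: even sum, s = 6+3 = 9
n=3,p=2: odd sum, s = 9-2 = 7
n=3,p=3: even sum, s = 7+9 = 16
n=3,p=4: odd sum, s = 16-4 = 12
n=3,p=5: even sum, s = 12+15 = 27

27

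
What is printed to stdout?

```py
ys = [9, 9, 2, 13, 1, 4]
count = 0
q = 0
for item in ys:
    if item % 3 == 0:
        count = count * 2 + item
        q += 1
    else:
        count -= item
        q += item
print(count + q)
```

29

item=9: %3==0, count = 0*2+9 = 9; q=1
item=9: %3==0, count = 9*2+9 = 27; q=2
item=2: not %3==0, count = 27-2 = 25; q=4
item=13: not %3==0, count = 25-13 = 12; q=17
item=1: not %3==0, count = 12-1 = 11; q=18
item=4: not %3==0, count = 11-4 = 7; q=22
count+q = 7+22 = 29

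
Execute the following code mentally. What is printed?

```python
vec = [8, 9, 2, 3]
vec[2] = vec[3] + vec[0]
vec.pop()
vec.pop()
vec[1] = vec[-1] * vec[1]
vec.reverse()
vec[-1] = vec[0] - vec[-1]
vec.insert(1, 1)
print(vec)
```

vec[2] = vec[3]+vec[0] = 3+8 = 11 → [8, 9, 11, 3]
pop() removes 3 → [8, 9, 11]
pop() removes 11 → [8, 9]
vec[1] = vec[-1]*vec[1] = 9*9 = 81 → [8, 81]
reverse → [81, 8]
vec[-1] = vec[0]-vec[-1] = 81-8 = 73 → [81, 73]
insert 1 at 1 → [81, 1, 73]

[81, 1, 73]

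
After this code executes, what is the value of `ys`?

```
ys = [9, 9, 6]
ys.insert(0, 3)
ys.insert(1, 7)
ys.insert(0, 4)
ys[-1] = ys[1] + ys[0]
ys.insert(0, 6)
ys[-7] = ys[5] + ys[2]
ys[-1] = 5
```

insert 3 at 0 → [3, 9, 9, 6]
insert 7 at 1 → [3, 7, 9, 9, 6]
insert 4 at 0 → [4, 3, 7, 9, 9, 6]
ys[-1] = ys[1]+ys[0] = 3+4 = 7 → [4, 3, 7, 9, 9, 7]
insert 6 at 0 → [6, 4, 3, 7, 9, 9, 7]
ys[-7] = ys[5]+ys[2] = 9+3 = 12 → [12, 4, 3, 7, 9, 9, 7]
ys[-1] = 5 → [12, 4, 3, 7, 9, 9, 5]

[12, 4, 3, 7, 9, 9, 5]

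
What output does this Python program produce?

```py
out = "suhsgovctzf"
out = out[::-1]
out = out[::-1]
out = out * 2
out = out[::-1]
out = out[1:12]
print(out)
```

reverse → 'fztcvogshus'
reverse → 'suhsgovctzf'
repeat ×2 → 'suhsgovctzfsuhsgovctzf'
reverse → 'fztcvogshusfztcvogshus'
slice [1:12] → 'ztcvogshusf'

ztcvogshusf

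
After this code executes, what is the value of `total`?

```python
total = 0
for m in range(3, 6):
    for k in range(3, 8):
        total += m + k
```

m=3,k=3: total = 0+6 = 6
m=3,k=4: total = 6+7 = 13
m=3,k=5: total = 13+8 = 21
m=3,k=6: total = 21+9 = 30
m=3,k=7: total = 30+10 = 40
m=4,k=3: total = 40+7 = 47
m=4,k=4: total = 47+8 = 55
m=4,k=5: total = 55+9 = 64
m=4,k=6: total = 64+10 = 74
m=4,k=7: total = 74+11 = 85
m=5,k=3: total = 85+8 = 93
m=5,k=4: total = 93+9 = 102
m=5,k=5: total = 102+10 = 112
m=5,k=6: total = 112+11 = 123
m=5,k=7: total = 123+12 = 135

135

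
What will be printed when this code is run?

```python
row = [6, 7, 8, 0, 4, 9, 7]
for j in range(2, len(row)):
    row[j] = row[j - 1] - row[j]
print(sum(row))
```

-29

j=2: row[2] = 7-8 = -1 → [6, 7, -1, 0, 4, 9, 7]
j=3: row[3] = (-1)-0 = -1 → [6, 7, -1, -1, 4, 9, 7]
j=4: row[4] = (-1)-4 = -5 → [6, 7, -1, -1, -5, 9, 7]
j=5: row[5] = (-5)-9 = -14 → [6, 7, -1, -1, -5, -14, 7]
j=6: row[6] = (-14)-7 = -21 → [6, 7, -1, -1, -5, -14, -21]
sum = -29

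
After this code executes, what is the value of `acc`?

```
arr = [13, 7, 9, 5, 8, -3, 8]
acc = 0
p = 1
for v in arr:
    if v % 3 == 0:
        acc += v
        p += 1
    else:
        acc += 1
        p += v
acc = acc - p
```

v=13: not %3==0, acc = 0+1 = 1; p=14
v=7: not %3==0, acc = 1+1 = 2; p=21
v=9: %3==0, acc = 2+9 = 11; p=22
v=5: not %3==0, acc = 11+1 = 12; p=27
v=8: not %3==0, acc = 12+1 = 13; p=35
v=-3: %3==0, acc = 13+(-3) = 10; p=36
v=8: not %3==0, acc = 10+1 = 11; p=44
acc-p = 11-44 = -33

-33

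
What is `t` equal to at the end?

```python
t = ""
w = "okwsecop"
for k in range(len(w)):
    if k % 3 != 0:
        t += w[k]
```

'kwecp'

k=0: skip
k=1: add 'k' → 'k'
k=2: add 'w' → 'kw'
k=3: skip
k=4: add 'e' → 'kwe'
k=5: add 'c' → 'kwec'
k=6: skip
k=7: add 'p' → 'kwecp'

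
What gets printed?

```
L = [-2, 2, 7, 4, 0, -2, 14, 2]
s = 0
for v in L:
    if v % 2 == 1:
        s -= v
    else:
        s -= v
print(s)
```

v=-2: not odd, s = 0-(-2) = 2
v=2: not odd, s = 2-2 = 0
v=7: odd, s = 0-7 = -7
v=4: not odd, s = (-7)-4 = -11
v=0: not odd, s = (-11)-0 = -11
v=-2: not odd, s = (-11)-(-2) = -9
v=14: not odd, s = (-9)-14 = -23
v=2: not odd, s = (-23)-2 = -25

-25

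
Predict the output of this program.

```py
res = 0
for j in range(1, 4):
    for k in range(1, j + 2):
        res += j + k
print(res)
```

j=1,k=1: res = 0+2 = 2
j=1,k=2: res = 2+3 = 5
j=2,k=1: res = 5+3 = 8
j=2,k=2: res = 8+4 = 12
j=2,k=3: res = 12+5 = 17
j=3,k=1: res = 17+4 = 21
j=3,k=2: res = 21+5 = 26
j=3,k=3: res = 26+6 = 32
j=3,k=4: res = 32+7 = 39

39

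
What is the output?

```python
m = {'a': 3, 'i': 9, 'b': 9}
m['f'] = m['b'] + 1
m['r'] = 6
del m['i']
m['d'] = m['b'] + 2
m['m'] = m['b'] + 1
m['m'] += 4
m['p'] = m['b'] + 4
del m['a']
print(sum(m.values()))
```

m['f'] = m['b']+1 = 10 → {'a': 3, 'i': 9, 'b': 9, 'f': 10}
m['r'] = 6 → {'a': 3, 'i': 9, 'b': 9, 'f': 10, 'r': 6}
del 'i' → {'a': 3, 'b': 9, 'f': 10, 'r': 6}
m['d'] = m['b']+2 = 11 → {'a': 3, 'b': 9, 'f': 10, 'r': 6, 'd': 11}
m['m'] = m['b']+1 = 10 → {'a': 3, 'b': 9, 'f': 10, 'r': 6, 'd': 11, 'm': 10}
m['m'] = 10+4 = 14 → {'a': 3, 'b': 9, 'f': 10, 'r': 6, 'd': 11, 'm': 14}
m['p'] = m['b']+4 = 13 → {'a': 3, 'b': 9, 'f': 10, 'r': 6, 'd': 11, 'm': 14, 'p': 13}
del 'a' → {'b': 9, 'f': 10, 'r': 6, 'd': 11, 'm': 14, 'p': 13}
sum of values = 63

63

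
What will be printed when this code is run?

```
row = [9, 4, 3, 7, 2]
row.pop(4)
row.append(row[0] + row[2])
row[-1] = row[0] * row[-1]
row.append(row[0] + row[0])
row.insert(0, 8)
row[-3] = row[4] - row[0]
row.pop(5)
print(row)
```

[8, 9, 4, 3, -1, 18]

pop(4) removes 2 → [9, 4, 3, 7]
append row[0]+row[2] = 9+3 = 12 → [9, 4, 3, 7, 12]
row[-1] = row[0]*row[-1] = 9*12 = 108 → [9, 4, 3, 7, 108]
append row[0]+row[0] = 9+9 = 18 → [9, 4, 3, 7, 108, 18]
insert 8 at 0 → [8, 9, 4, 3, 7, 108, 18]
row[-3] = row[4]-row[0] = 7-8 = -1 → [8, 9, 4, 3, -1, 108, 18]
pop(5) removes 108 → [8, 9, 4, 3, -1, 18]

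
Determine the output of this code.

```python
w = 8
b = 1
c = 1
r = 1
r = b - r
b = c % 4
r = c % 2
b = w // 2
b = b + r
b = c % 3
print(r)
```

r = 1-1 = 0
b = 1%4 = 1
r = 1%2 = 1
b = 8//2 = 4
b = 4+1 = 5
b = 1%3 = 1

1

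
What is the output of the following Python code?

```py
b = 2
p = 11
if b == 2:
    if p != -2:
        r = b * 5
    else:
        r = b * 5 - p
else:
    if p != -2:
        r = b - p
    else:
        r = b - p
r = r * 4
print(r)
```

b=2, p=11
b == 2 is True; p != -2 is True
→ r = b * 5 = 10
r = 10*4 = 40

40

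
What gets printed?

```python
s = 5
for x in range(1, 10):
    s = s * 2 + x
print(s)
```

x=1: s = 5*2+1 = 11
x=2: s = 11*2+2 = 24
x=3: s = 24*2+3 = 51
x=4: s = 51*2+4 = 106
x=5: s = 106*2+5 = 217
x=6: s = 217*2+6 = 440
x=7: s = 440*2+7 = 887
x=8: s = 887*2+8 = 1782
x=9: s = 1782*2+9 = 3573

3573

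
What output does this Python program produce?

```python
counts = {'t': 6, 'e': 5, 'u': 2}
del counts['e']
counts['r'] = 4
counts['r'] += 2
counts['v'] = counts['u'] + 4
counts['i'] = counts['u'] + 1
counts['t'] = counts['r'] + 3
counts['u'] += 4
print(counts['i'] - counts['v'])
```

-3

del 'e' → {'t': 6, 'u': 2}
counts['r'] = 4 → {'t': 6, 'u': 2, 'r': 4}
counts['r'] = 4+2 = 6 → {'t': 6, 'u': 2, 'r': 6}
counts['v'] = counts['u']+4 = 6 → {'t': 6, 'u': 2, 'r': 6, 'v': 6}
counts['i'] = counts['u']+1 = 3 → {'t': 6, 'u': 2, 'r': 6, 'v': 6, 'i': 3}
counts['t'] = counts['r']+3 = 9 → {'t': 9, 'u': 2, 'r': 6, 'v': 6, 'i': 3}
counts['u'] = 2+4 = 6 → {'t': 9, 'u': 6, 'r': 6, 'v': 6, 'i': 3}
counts['i']-counts['v'] = 3-6 = -3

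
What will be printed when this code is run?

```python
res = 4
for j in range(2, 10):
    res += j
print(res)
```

j=2: res = 4+2 = 6
j=3: res = 6+3 = 9
j=4: res = 9+4 = 13
j=5: res = 13+5 = 18
j=6: res = 18+6 = 24
j=7: res = 24+7 = 31
j=8: res = 31+8 = 39
j=9: res = 39+9 = 48

48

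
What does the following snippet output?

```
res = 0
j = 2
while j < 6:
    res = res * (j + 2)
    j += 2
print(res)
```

0

j=2: res = 0*4 = 0
j=4: res = 0*6 = 0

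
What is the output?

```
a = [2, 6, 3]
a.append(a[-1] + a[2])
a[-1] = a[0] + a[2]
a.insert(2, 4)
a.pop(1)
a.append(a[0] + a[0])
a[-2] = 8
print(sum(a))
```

21

append a[-1]+a[2] = 3+3 = 6 → [2, 6, 3, 6]
a[-1] = a[0]+a[2] = 2+3 = 5 → [2, 6, 3, 5]
insert 4 at 2 → [2, 6, 4, 3, 5]
pop(1) removes 6 → [2, 4, 3, 5]
append a[0]+a[0] = 2+2 = 4 → [2, 4, 3, 5, 4]
a[-2] = 8 → [2, 4, 3, 8, 4]
sum = 21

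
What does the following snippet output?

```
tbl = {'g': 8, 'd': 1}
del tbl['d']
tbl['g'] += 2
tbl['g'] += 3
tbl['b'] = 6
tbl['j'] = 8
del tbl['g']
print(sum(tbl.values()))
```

del 'd' → {'g': 8}
tbl['g'] = 8+2 = 10 → {'g': 10}
tbl['g'] = 10+3 = 13 → {'g': 13}
tbl['b'] = 6 → {'g': 13, 'b': 6}
tbl['j'] = 8 → {'g': 13, 'b': 6, 'j': 8}
del 'g' → {'b': 6, 'j': 8}
sum of values = 14

14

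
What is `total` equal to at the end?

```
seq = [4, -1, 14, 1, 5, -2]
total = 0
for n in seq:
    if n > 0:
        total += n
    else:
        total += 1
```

n=4: >0, total = 0+4 = 4
n=-1: not >0, total = 4+1 = 5
n=14: >0, total = 5+14 = 19
n=1: >0, total = 19+1 = 20
n=5: >0, total = 20+5 = 25
n=-2: not >0, total = 25+1 = 26

26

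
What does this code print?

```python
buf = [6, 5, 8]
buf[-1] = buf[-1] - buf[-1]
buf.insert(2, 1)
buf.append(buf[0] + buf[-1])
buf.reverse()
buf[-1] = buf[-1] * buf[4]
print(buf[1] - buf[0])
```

-6

buf[-1] = buf[-1]-buf[-1] = 8-8 = 0 → [6, 5, 0]
insert 1 at 2 → [6, 5, 1, 0]
append buf[0]+buf[-1] = 6+0 = 6 → [6, 5, 1, 0, 6]
reverse → [6, 0, 1, 5, 6]
buf[-1] = buf[-1]*buf[4] = 6*6 = 36 → [6, 0, 1, 5, 36]
buf[1]-buf[0] = 0-6 = -6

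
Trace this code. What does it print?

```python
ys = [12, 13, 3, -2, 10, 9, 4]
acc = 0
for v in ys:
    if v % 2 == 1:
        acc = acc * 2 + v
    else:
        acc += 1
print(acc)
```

v=12: not odd, acc = 0+1 = 1
v=13: odd, acc = 1*2+13 = 15
v=3: odd, acc = 15*2+3 = 33
v=-2: not odd, acc = 33+1 = 34
v=10: not odd, acc = 34+1 = 35
v=9: odd, acc = 35*2+9 = 79
v=4: not odd, acc = 79+1 = 80

80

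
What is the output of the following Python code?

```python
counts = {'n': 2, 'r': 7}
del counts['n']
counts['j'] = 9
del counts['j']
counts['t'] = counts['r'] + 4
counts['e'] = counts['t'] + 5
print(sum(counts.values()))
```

del 'n' → {'r': 7}
counts['j'] = 9 → {'r': 7, 'j': 9}
del 'j' → {'r': 7}
counts['t'] = counts['r']+4 = 11 → {'r': 7, 't': 11}
counts['e'] = counts['t']+5 = 16 → {'r': 7, 't': 11, 'e': 16}
sum of values = 34

34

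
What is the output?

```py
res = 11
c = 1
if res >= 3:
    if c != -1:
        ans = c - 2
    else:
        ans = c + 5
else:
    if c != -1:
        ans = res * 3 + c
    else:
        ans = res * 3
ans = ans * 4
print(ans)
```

res=11, c=1
res >= 3 is True; c != -1 is True
→ ans = c - 2 = -1
ans = (-1)*4 = -4

-4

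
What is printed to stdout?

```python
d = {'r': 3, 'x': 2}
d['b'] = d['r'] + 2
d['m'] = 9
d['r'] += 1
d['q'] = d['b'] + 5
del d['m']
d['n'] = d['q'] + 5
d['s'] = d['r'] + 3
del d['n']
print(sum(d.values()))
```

d['b'] = d['r']+2 = 5 → {'r': 3, 'x': 2, 'b': 5}
d['m'] = 9 → {'r': 3, 'x': 2, 'b': 5, 'm': 9}
d['r'] = 3+1 = 4 → {'r': 4, 'x': 2, 'b': 5, 'm': 9}
d['q'] = d['b']+5 = 10 → {'r': 4, 'x': 2, 'b': 5, 'm': 9, 'q': 10}
del 'm' → {'r': 4, 'x': 2, 'b': 5, 'q': 10}
d['n'] = d['q']+5 = 15 → {'r': 4, 'x': 2, 'b': 5, 'q': 10, 'n': 15}
d['s'] = d['r']+3 = 7 → {'r': 4, 'x': 2, 'b': 5, 'q': 10, 'n': 15, 's': 7}
del 'n' → {'r': 4, 'x': 2, 'b': 5, 'q': 10, 's': 7}
sum of values = 28

28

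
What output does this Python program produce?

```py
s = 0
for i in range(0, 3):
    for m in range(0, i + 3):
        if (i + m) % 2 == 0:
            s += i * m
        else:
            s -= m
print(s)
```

9

i=0,m=0: even sum, s = 0+0 = 0
i=0,m=1: odd sum, s = 0-1 = -1
i=0,m=2: even sum, s = (-1)+0 = -1
i=1,m=0: odd sum, s = (-1)-0 = -1
i=1,m=1: even sum, s = (-1)+1 = 0
i=1,m=2: odd sum, s = 0-2 = -2
i=1,m=3: even sum, s = (-2)+3 = 1
i=2,m=0: even sum, s = 1+0 = 1
i=2,m=1: odd sum, s = 1-1 = 0
i=2,m=2: even sum, s = 0+4 = 4
i=2,m=3: odd sum, s = 4-3 = 1
i=2,m=4: even sum, s = 1+8 = 9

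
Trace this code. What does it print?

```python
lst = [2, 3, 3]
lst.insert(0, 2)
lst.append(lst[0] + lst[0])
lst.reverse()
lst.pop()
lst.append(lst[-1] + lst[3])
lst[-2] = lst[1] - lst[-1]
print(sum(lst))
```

13

insert 2 at 0 → [2, 2, 3, 3]
append lst[0]+lst[0] = 2+2 = 4 → [2, 2, 3, 3, 4]
reverse → [4, 3, 3, 2, 2]
pop() removes 2 → [4, 3, 3, 2]
append lst[-1]+lst[3] = 2+2 = 4 → [4, 3, 3, 2, 4]
lst[-2] = lst[1]-lst[-1] = 3-4 = -1 → [4, 3, 3, -1, 4]
sum = 13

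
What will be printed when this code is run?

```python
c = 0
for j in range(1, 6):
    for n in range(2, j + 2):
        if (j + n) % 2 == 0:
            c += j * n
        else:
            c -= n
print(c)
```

46

j=1,n=2: odd sum, c = 0-2 = -2
j=2,n=2: even sum, c = (-2)+4 = 2
j=2,n=3: odd sum, c = 2-3 = -1
j=3,n=2: odd sum, c = (-1)-2 = -3
j=3,n=3: even sum, c = (-3)+9 = 6
j=3,n=4: odd sum, c = 6-4 = 2
j=4,n=2: even sum, c = 2+8 = 10
j=4,n=3: odd sum, c = 10-3 = 7
j=4,n=4: even sum, c = 7+16 = 23
j=4,n=5: odd sum, c = 23-5 = 18
j=5,n=2: odd sum, c = 18-2 = 16
j=5,n=3: even sum, c = 16+15 = 31
j=5,n=4: odd sum, c = 31-4 = 27
j=5,n=5: even sum, c = 27+25 = 52
j=5,n=6: odd sum, c = 52-6 = 46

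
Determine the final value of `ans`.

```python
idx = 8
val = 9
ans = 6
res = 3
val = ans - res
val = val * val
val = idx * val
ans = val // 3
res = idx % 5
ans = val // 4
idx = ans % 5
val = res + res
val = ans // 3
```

18

val = 6-3 = 3
val = 3*3 = 9
val = 8*9 = 72
ans = 72//3 = 24
res = 8%5 = 3
ans = 72//4 = 18
idx = 18%5 = 3
val = 3+3 = 6
val = 18//3 = 6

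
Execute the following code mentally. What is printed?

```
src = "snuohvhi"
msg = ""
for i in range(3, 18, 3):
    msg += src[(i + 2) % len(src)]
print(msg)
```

i=3: add src[5]='v' → 'v'
i=6: add src[0]='s' → 'vs'
i=9: add src[3]='o' → 'vso'
i=12: add src[6]='h' → 'vsoh'
i=15: add src[1]='n' → 'vsohn'

vsohn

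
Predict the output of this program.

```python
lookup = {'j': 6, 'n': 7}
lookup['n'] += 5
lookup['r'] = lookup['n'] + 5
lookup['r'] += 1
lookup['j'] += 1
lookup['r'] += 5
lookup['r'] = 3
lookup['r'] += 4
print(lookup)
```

{'j': 7, 'n': 12, 'r': 7}

lookup['n'] = 7+5 = 12 → {'j': 6, 'n': 12}
lookup['r'] = lookup['n']+5 = 17 → {'j': 6, 'n': 12, 'r': 17}
lookup['r'] = 17+1 = 18 → {'j': 6, 'n': 12, 'r': 18}
lookup['j'] = 6+1 = 7 → {'j': 7, 'n': 12, 'r': 18}
lookup['r'] = 18+5 = 23 → {'j': 7, 'n': 12, 'r': 23}
lookup['r'] = 3 → {'j': 7, 'n': 12, 'r': 3}
lookup['r'] = 3+4 = 7 → {'j': 7, 'n': 12, 'r': 7}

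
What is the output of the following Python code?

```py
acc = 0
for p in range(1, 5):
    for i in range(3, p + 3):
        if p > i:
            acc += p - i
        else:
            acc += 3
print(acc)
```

p=1,i=3: not 1>3, acc = 0+3 = 3
p=2,i=3: not 2>3, acc = 3+3 = 6
p=2,i=4: not 2>4, acc = 6+3 = 9
p=3,i=3: not 3>3, acc = 9+3 = 12
p=3,i=4: not 3>4, acc = 12+3 = 15
p=3,i=5: not 3>5, acc = 15+3 = 18
p=4,i=3: 4>3, acc = 18+1 = 19
p=4,i=4: not 4>4, acc = 19+3 = 22
p=4,i=5: not 4>5, acc = 22+3 = 25
p=4,i=6: not 4>6, acc = 25+3 = 28

28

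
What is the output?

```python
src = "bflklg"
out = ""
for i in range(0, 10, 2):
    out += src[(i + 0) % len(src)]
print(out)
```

i=0: add src[0]='b' → 'b'
i=2: add src[2]='l' → 'bl'
i=4: add src[4]='l' → 'bll'
i=6: add src[0]='b' → 'bllb'
i=8: add src[2]='l' → 'bllbl'

bllbl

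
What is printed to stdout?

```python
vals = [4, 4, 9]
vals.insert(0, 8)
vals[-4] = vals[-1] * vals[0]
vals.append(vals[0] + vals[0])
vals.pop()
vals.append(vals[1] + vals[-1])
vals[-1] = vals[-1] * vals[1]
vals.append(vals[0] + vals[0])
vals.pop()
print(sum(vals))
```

insert 8 at 0 → [8, 4, 4, 9]
vals[-4] = vals[-1]*vals[0] = 9*8 = 72 → [72, 4, 4, 9]
append vals[0]+vals[0] = 72+72 = 144 → [72, 4, 4, 9, 144]
pop() removes 144 → [72, 4, 4, 9]
append vals[1]+vals[-1] = 4+9 = 13 → [72, 4, 4, 9, 13]
vals[-1] = vals[-1]*vals[1] = 13*4 = 52 → [72, 4, 4, 9, 52]
append vals[0]+vals[0] = 72+72 = 144 → [72, 4, 4, 9, 52, 144]
pop() removes 144 → [72, 4, 4, 9, 52]
sum = 141

141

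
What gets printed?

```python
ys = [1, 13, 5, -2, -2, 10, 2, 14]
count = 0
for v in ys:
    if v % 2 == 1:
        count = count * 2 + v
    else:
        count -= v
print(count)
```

v=1: odd, count = 0*2+1 = 1
v=13: odd, count = 1*2+13 = 15
v=5: odd, count = 15*2+5 = 35
v=-2: not odd, count = 35-(-2) = 37
v=-2: not odd, count = 37-(-2) = 39
v=10: not odd, count = 39-10 = 29
v=2: not odd, count = 29-2 = 27
v=14: not odd, count = 27-14 = 13

13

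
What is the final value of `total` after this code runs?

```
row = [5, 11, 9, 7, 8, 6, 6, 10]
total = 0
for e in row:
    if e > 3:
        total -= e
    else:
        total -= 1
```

e=5: >3, total = 0-5 = -5
e=11: >3, total = (-5)-11 = -16
e=9: >3, total = (-16)-9 = -25
e=7: >3, total = (-25)-7 = -32
e=8: >3, total = (-32)-8 = -40
e=6: >3, total = (-40)-6 = -46
e=6: >3, total = (-46)-6 = -52
e=10: >3, total = (-52)-10 = -62

-62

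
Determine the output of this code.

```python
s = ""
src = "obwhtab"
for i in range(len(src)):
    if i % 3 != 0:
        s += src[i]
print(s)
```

bwta

i=0: skip
i=1: add 'b' → 'b'
i=2: add 'w' → 'bw'
i=3: skip
i=4: add 't' → 'bwt'
i=5: add 'a' → 'bwta'
i=6: skip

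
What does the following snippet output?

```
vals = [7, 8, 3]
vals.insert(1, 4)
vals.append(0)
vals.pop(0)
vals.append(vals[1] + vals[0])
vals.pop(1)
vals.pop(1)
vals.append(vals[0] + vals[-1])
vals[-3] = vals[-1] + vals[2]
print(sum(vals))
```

60

insert 4 at 1 → [7, 4, 8, 3]
append 0 → [7, 4, 8, 3, 0]
pop(0) removes 7 → [4, 8, 3, 0]
append vals[1]+vals[0] = 8+4 = 12 → [4, 8, 3, 0, 12]
pop(1) removes 8 → [4, 3, 0, 12]
pop(1) removes 3 → [4, 0, 12]
append vals[0]+vals[-1] = 4+12 = 16 → [4, 0, 12, 16]
vals[-3] = vals[-1]+vals[2] = 16+12 = 28 → [4, 28, 12, 16]
sum = 60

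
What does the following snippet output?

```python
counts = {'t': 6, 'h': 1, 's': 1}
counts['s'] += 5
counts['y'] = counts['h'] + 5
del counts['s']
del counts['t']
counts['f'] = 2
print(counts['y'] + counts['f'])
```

counts['s'] = 1+5 = 6 → {'t': 6, 'h': 1, 's': 6}
counts['y'] = counts['h']+5 = 6 → {'t': 6, 'h': 1, 's': 6, 'y': 6}
del 's' → {'t': 6, 'h': 1, 'y': 6}
del 't' → {'h': 1, 'y': 6}
counts['f'] = 2 → {'h': 1, 'y': 6, 'f': 2}
counts['y']+counts['f'] = 6+2 = 8

8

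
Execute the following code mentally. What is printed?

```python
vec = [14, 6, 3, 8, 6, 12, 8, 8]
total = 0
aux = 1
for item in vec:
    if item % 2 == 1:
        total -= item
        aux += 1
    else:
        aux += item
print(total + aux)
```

item=14: not odd; aux=15
item=6: not odd; aux=21
item=3: odd, total = 0-3 = -3; aux=22
item=8: not odd; aux=30
item=6: not odd; aux=36
item=12: not odd; aux=48
item=8: not odd; aux=56
item=8: not odd; aux=64
total+aux = (-3)+64 = 61

61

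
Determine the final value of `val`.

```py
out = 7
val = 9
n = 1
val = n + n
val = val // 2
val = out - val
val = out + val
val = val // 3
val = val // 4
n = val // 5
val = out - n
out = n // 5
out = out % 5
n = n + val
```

val = 1+1 = 2
val = 2//2 = 1
val = 7-1 = 6
val = 7+6 = 13
val = 13//3 = 4
val = 4//4 = 1
n = 1//5 = 0
val = 7-0 = 7
out = 0//5 = 0
out = 0%5 = 0
n = 0+7 = 7

7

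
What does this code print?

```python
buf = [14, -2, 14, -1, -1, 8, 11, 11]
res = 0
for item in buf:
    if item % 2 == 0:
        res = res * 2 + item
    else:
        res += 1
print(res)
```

item=14: even, res = 0*2+14 = 14
item=-2: even, res = 14*2+(-2) = 26
item=14: even, res = 26*2+14 = 66
item=-1: not even, res = 66+1 = 67
item=-1: not even, res = 67+1 = 68
item=8: even, res = 68*2+8 = 144
item=11: not even, res = 144+1 = 145
item=11: not even, res = 145+1 = 146

146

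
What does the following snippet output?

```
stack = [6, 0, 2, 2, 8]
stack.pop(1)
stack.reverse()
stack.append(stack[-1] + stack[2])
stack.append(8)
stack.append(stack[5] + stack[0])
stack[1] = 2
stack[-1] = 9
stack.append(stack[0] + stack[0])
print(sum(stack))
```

pop(1) removes 0 → [6, 2, 2, 8]
reverse → [8, 2, 2, 6]
append stack[-1]+stack[2] = 6+2 = 8 → [8, 2, 2, 6, 8]
append 8 → [8, 2, 2, 6, 8, 8]
append stack[5]+stack[0] = 8+8 = 16 → [8, 2, 2, 6, 8, 8, 16]
stack[1] = 2 → [8, 2, 2, 6, 8, 8, 16]
stack[-1] = 9 → [8, 2, 2, 6, 8, 8, 9]
append stack[0]+stack[0] = 8+8 = 16 → [8, 2, 2, 6, 8, 8, 9, 16]
sum = 59

59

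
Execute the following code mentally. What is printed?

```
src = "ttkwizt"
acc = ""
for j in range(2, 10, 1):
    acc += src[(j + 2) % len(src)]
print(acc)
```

j=2: add src[4]='i' → 'i'
j=3: add src[5]='z' → 'iz'
j=4: add src[6]='t' → 'izt'
j=5: add src[0]='t' → 'iztt'
j=6: add src[1]='t' → 'izttt'
j=7: add src[2]='k' → 'iztttk'
j=8: add src[3]='w' → 'iztttkw'
j=9: add src[4]='i' → 'iztttkwi'

iztttkwi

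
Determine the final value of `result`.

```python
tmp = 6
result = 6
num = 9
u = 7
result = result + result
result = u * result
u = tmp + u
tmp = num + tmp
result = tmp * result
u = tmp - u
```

result = 6+6 = 12
result = 7*12 = 84
u = 6+7 = 13
tmp = 9+6 = 15
result = 15*84 = 1260
u = 15-13 = 2

1260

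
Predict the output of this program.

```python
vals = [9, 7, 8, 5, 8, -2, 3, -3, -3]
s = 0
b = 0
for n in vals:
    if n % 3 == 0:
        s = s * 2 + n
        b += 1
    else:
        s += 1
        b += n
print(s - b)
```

85

n=9: %3==0, s = 0*2+9 = 9; b=1
n=7: not %3==0, s = 9+1 = 10; b=8
n=8: not %3==0, s = 10+1 = 11; b=16
n=5: not %3==0, s = 11+1 = 12; b=21
n=8: not %3==0, s = 12+1 = 13; b=29
n=-2: not %3==0, s = 13+1 = 14; b=27
n=3: %3==0, s = 14*2+3 = 31; b=28
n=-3: %3==0, s = 31*2+(-3) = 59; b=29
n=-3: %3==0, s = 59*2+(-3) = 115; b=30
s-b = 115-30 = 85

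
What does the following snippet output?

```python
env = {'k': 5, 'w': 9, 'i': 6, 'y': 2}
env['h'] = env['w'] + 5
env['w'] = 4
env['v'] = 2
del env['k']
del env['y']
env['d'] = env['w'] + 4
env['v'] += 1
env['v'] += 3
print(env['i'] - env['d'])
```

-2

env['h'] = env['w']+5 = 14 → {'k': 5, 'w': 9, 'i': 6, 'y': 2, 'h': 14}
env['w'] = 4 → {'k': 5, 'w': 4, 'i': 6, 'y': 2, 'h': 14}
env['v'] = 2 → {'k': 5, 'w': 4, 'i': 6, 'y': 2, 'h': 14, 'v': 2}
del 'k' → {'w': 4, 'i': 6, 'y': 2, 'h': 14, 'v': 2}
del 'y' → {'w': 4, 'i': 6, 'h': 14, 'v': 2}
env['d'] = env['w']+4 = 8 → {'w': 4, 'i': 6, 'h': 14, 'v': 2, 'd': 8}
env['v'] = 2+1 = 3 → {'w': 4, 'i': 6, 'h': 14, 'v': 3, 'd': 8}
env['v'] = 3+3 = 6 → {'w': 4, 'i': 6, 'h': 14, 'v': 6, 'd': 8}
env['i']-env['d'] = 6-8 = -2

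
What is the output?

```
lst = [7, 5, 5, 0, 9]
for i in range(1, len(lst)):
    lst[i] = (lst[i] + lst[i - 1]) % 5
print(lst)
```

[7, 2, 2, 2, 1]

i=1: lst[1] = (5+7)%5 = 2 → [7, 2, 5, 0, 9]
i=2: lst[2] = (5+2)%5 = 2 → [7, 2, 2, 0, 9]
i=3: lst[3] = (0+2)%5 = 2 → [7, 2, 2, 2, 9]
i=4: lst[4] = (9+2)%5 = 1 → [7, 2, 2, 2, 1]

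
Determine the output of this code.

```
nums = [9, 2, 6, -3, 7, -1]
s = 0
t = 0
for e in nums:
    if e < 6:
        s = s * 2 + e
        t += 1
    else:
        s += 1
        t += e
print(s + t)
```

40

e=9: not <6, s = 0+1 = 1; t=9
e=2: <6, s = 1*2+2 = 4; t=10
e=6: not <6, s = 4+1 = 5; t=16
e=-3: <6, s = 5*2+(-3) = 7; t=17
e=7: not <6, s = 7+1 = 8; t=24
e=-1: <6, s = 8*2+(-1) = 15; t=25
s+t = 15+25 = 40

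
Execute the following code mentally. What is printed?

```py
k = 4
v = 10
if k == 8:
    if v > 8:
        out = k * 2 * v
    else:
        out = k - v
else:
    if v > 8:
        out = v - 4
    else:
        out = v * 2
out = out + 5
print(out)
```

k=4, v=10
k == 8 is False; v > 8 is True
→ out = v - 4 = 6
out = 6+5 = 11

11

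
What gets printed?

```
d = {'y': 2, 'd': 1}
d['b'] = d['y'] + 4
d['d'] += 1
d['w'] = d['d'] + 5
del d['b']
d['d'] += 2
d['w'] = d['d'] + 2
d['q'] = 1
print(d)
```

d['b'] = d['y']+4 = 6 → {'y': 2, 'd': 1, 'b': 6}
d['d'] = 1+1 = 2 → {'y': 2, 'd': 2, 'b': 6}
d['w'] = d['d']+5 = 7 → {'y': 2, 'd': 2, 'b': 6, 'w': 7}
del 'b' → {'y': 2, 'd': 2, 'w': 7}
d['d'] = 2+2 = 4 → {'y': 2, 'd': 4, 'w': 7}
d['w'] = d['d']+2 = 6 → {'y': 2, 'd': 4, 'w': 6}
d['q'] = 1 → {'y': 2, 'd': 4, 'w': 6, 'q': 1}

{'y': 2, 'd': 4, 'w': 6, 'q': 1}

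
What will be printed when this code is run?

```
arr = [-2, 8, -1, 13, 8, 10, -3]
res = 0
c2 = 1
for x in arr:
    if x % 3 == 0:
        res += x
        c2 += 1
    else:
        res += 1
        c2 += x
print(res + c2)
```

x=-2: not %3==0, res = 0+1 = 1; c2=-1
x=8: not %3==0, res = 1+1 = 2; c2=7
x=-1: not %3==0, res = 2+1 = 3; c2=6
x=13: not %3==0, res = 3+1 = 4; c2=19
x=8: not %3==0, res = 4+1 = 5; c2=27
x=10: not %3==0, res = 5+1 = 6; c2=37
x=-3: %3==0, res = 6+(-3) = 3; c2=38
res+c2 = 3+38 = 41

41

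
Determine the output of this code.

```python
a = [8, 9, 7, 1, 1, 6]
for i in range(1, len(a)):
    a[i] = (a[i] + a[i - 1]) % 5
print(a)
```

i=1: a[1] = (9+8)%5 = 2 → [8, 2, 7, 1, 1, 6]
i=2: a[2] = (7+2)%5 = 4 → [8, 2, 4, 1, 1, 6]
i=3: a[3] = (1+4)%5 = 0 → [8, 2, 4, 0, 1, 6]
i=4: a[4] = (1+0)%5 = 1 → [8, 2, 4, 0, 1, 6]
i=5: a[5] = (6+1)%5 = 2 → [8, 2, 4, 0, 1, 2]

[8, 2, 4, 0, 1, 2]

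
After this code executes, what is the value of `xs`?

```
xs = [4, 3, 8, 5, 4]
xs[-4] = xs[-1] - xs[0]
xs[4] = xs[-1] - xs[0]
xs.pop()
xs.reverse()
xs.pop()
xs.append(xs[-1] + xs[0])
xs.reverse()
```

[5, 0, 8, 5]

xs[-4] = xs[-1]-xs[0] = 4-4 = 0 → [4, 0, 8, 5, 4]
xs[4] = xs[-1]-xs[0] = 4-4 = 0 → [4, 0, 8, 5, 0]
pop() removes 0 → [4, 0, 8, 5]
reverse → [5, 8, 0, 4]
pop() removes 4 → [5, 8, 0]
append xs[-1]+xs[0] = 0+5 = 5 → [5, 8, 0, 5]
reverse → [5, 0, 8, 5]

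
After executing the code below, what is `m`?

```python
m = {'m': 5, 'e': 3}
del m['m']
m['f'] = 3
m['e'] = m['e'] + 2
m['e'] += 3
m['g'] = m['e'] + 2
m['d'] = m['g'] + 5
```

{'e': 8, 'f': 3, 'g': 10, 'd': 15}

del 'm' → {'e': 3}
m['f'] = 3 → {'e': 3, 'f': 3}
m['e'] = m['e']+2 = 5 → {'e': 5, 'f': 3}
m['e'] = 5+3 = 8 → {'e': 8, 'f': 3}
m['g'] = m['e']+2 = 10 → {'e': 8, 'f': 3, 'g': 10}
m['d'] = m['g']+5 = 15 → {'e': 8, 'f': 3, 'g': 10, 'd': 15}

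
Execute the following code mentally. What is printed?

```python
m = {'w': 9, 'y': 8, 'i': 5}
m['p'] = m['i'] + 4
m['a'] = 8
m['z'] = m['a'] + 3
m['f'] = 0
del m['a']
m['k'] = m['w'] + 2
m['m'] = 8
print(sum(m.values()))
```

61

m['p'] = m['i']+4 = 9 → {'w': 9, 'y': 8, 'i': 5, 'p': 9}
m['a'] = 8 → {'w': 9, 'y': 8, 'i': 5, 'p': 9, 'a': 8}
m['z'] = m['a']+3 = 11 → {'w': 9, 'y': 8, 'i': 5, 'p': 9, 'a': 8, 'z': 11}
m['f'] = 0 → {'w': 9, 'y': 8, 'i': 5, 'p': 9, 'a': 8, 'z': 11, 'f': 0}
del 'a' → {'w': 9, 'y': 8, 'i': 5, 'p': 9, 'z': 11, 'f': 0}
m['k'] = m['w']+2 = 11 → {'w': 9, 'y': 8, 'i': 5, 'p': 9, 'z': 11, 'f': 0, 'k': 11}
m['m'] = 8 → {'w': 9, 'y': 8, 'i': 5, 'p': 9, 'z': 11, 'f': 0, 'k': 11, 'm': 8}
sum of values = 61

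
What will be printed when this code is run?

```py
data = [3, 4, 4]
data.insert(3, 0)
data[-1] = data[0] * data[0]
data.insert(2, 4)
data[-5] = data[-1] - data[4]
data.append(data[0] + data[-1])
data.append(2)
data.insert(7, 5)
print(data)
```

insert 0 at 3 → [3, 4, 4, 0]
data[-1] = data[0]*data[0] = 3*3 = 9 → [3, 4, 4, 9]
insert 4 at 2 → [3, 4, 4, 4, 9]
data[-5] = data[-1]-data[4] = 9-9 = 0 → [0, 4, 4, 4, 9]
append data[0]+data[-1] = 0+9 = 9 → [0, 4, 4, 4, 9, 9]
append 2 → [0, 4, 4, 4, 9, 9, 2]
insert 5 at 7 → [0, 4, 4, 4, 9, 9, 2, 5]

[0, 4, 4, 4, 9, 9, 2, 5]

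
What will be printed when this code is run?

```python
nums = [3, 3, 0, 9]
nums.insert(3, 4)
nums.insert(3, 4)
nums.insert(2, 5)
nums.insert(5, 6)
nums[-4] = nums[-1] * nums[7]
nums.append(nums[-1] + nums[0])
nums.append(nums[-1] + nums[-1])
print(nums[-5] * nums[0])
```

insert 4 at 3 → [3, 3, 0, 4, 9]
insert 4 at 3 → [3, 3, 0, 4, 4, 9]
insert 5 at 2 → [3, 3, 5, 0, 4, 4, 9]
insert 6 at 5 → [3, 3, 5, 0, 4, 6, 4, 9]
nums[-4] = nums[-1]*nums[7] = 9*9 = 81 → [3, 3, 5, 0, 81, 6, 4, 9]
append nums[-1]+nums[0] = 9+3 = 12 → [3, 3, 5, 0, 81, 6, 4, 9, 12]
append nums[-1]+nums[-1] = 12+12 = 24 → [3, 3, 5, 0, 81, 6, 4, 9, 12, 24]
nums[-5]*nums[0] = 6*3 = 18

18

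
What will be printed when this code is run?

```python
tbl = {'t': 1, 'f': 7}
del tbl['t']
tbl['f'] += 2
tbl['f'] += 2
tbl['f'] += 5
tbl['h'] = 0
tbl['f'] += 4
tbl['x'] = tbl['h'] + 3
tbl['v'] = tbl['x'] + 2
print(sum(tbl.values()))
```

28

del 't' → {'f': 7}
tbl['f'] = 7+2 = 9 → {'f': 9}
tbl['f'] = 9+2 = 11 → {'f': 11}
tbl['f'] = 11+5 = 16 → {'f': 16}
tbl['h'] = 0 → {'f': 16, 'h': 0}
tbl['f'] = 16+4 = 20 → {'f': 20, 'h': 0}
tbl['x'] = tbl['h']+3 = 3 → {'f': 20, 'h': 0, 'x': 3}
tbl['v'] = tbl['x']+2 = 5 → {'f': 20, 'h': 0, 'x': 3, 'v': 5}
sum of values = 28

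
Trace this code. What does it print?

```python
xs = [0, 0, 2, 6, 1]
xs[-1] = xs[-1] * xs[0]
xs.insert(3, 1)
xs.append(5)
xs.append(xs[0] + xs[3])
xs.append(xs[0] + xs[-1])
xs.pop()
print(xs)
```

[0, 0, 2, 1, 6, 0, 5, 1]

xs[-1] = xs[-1]*xs[0] = 1*0 = 0 → [0, 0, 2, 6, 0]
insert 1 at 3 → [0, 0, 2, 1, 6, 0]
append 5 → [0, 0, 2, 1, 6, 0, 5]
append xs[0]+xs[3] = 0+1 = 1 → [0, 0, 2, 1, 6, 0, 5, 1]
append xs[0]+xs[-1] = 0+1 = 1 → [0, 0, 2, 1, 6, 0, 5, 1, 1]
pop() removes 1 → [0, 0, 2, 1, 6, 0, 5, 1]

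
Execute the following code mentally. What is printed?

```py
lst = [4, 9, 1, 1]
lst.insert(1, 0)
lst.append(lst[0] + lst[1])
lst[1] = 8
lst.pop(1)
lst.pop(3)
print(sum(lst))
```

18

insert 0 at 1 → [4, 0, 9, 1, 1]
append lst[0]+lst[1] = 4+0 = 4 → [4, 0, 9, 1, 1, 4]
lst[1] = 8 → [4, 8, 9, 1, 1, 4]
pop(1) removes 8 → [4, 9, 1, 1, 4]
pop(3) removes 1 → [4, 9, 1, 4]
sum = 18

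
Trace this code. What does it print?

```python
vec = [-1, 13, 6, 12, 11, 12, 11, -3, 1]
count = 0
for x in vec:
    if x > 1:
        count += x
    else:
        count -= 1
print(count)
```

62

x=-1: not >1, count = 0-1 = -1
x=13: >1, count = (-1)+13 = 12
x=6: >1, count = 12+6 = 18
x=12: >1, count = 18+12 = 30
x=11: >1, count = 30+11 = 41
x=12: >1, count = 41+12 = 53
x=11: >1, count = 53+11 = 64
x=-3: not >1, count = 64-1 = 63
x=1: not >1, count = 63-1 = 62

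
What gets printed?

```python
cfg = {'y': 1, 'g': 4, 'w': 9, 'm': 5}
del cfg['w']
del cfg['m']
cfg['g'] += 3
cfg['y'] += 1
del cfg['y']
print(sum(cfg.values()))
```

7

del 'w' → {'y': 1, 'g': 4, 'm': 5}
del 'm' → {'y': 1, 'g': 4}
cfg['g'] = 4+3 = 7 → {'y': 1, 'g': 7}
cfg['y'] = 1+1 = 2 → {'y': 2, 'g': 7}
del 'y' → {'g': 7}
sum of values = 7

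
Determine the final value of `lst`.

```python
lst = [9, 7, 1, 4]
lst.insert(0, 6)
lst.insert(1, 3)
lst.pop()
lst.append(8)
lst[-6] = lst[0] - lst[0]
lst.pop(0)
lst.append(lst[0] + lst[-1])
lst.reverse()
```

insert 6 at 0 → [6, 9, 7, 1, 4]
insert 3 at 1 → [6, 3, 9, 7, 1, 4]
pop() removes 4 → [6, 3, 9, 7, 1]
append 8 → [6, 3, 9, 7, 1, 8]
lst[-6] = lst[0]-lst[0] = 6-6 = 0 → [0, 3, 9, 7, 1, 8]
pop(0) removes 0 → [3, 9, 7, 1, 8]
append lst[0]+lst[-1] = 3+8 = 11 → [3, 9, 7, 1, 8, 11]
reverse → [11, 8, 1, 7, 9, 3]

[11, 8, 1, 7, 9, 3]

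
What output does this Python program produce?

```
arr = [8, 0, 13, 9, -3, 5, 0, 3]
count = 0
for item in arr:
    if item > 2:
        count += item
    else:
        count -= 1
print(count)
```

item=8: >2, count = 0+8 = 8
item=0: not >2, count = 8-1 = 7
item=13: >2, count = 7+13 = 20
item=9: >2, count = 20+9 = 29
item=-3: not >2, count = 29-1 = 28
item=5: >2, count = 28+5 = 33
item=0: not >2, count = 33-1 = 32
item=3: >2, count = 32+3 = 35

35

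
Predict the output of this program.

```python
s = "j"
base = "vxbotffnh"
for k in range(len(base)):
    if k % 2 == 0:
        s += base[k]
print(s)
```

k=0: add 'v' → 'jv'
k=1: skip
k=2: add 'b' → 'jvb'
k=3: skip
k=4: add 't' → 'jvbt'
k=5: skip
k=6: add 'f' → 'jvbtf'
k=7: skip
k=8: add 'h' → 'jvbtfh'

jvbtfh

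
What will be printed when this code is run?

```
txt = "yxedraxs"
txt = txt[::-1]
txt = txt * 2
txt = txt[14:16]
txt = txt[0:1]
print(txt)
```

reverse → 'sxardexy'
repeat ×2 → 'sxardexysxardexy'
slice [14:16] → 'xy'
slice [0:1] → 'x'

x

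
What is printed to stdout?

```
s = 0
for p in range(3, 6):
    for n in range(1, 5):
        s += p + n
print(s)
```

78

p=3,n=1: s = 0+4 = 4
p=3,n=2: s = 4+5 = 9
p=3,n=3: s = 9+6 = 15
p=3,n=4: s = 15+7 = 22
p=4,n=1: s = 22+5 = 27
p=4,n=2: s = 27+6 = 33
p=4,n=3: s = 33+7 = 40
p=4,n=4: s = 40+8 = 48
p=5,n=1: s = 48+6 = 54
p=5,n=2: s = 54+7 = 61
p=5,n=3: s = 61+8 = 69
p=5,n=4: s = 69+9 = 78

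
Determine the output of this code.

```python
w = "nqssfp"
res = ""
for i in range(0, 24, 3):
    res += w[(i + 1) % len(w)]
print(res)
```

qfqfqfqf

i=0: add w[1]='q' → 'q'
i=3: add w[4]='f' → 'qf'
i=6: add w[1]='q' → 'qfq'
i=9: add w[4]='f' → 'qfqf'
i=12: add w[1]='q' → 'qfqfq'
i=15: add w[4]='f' → 'qfqfqf'
i=18: add w[1]='q' → 'qfqfqfq'
i=21: add w[4]='f' → 'qfqfqfqf'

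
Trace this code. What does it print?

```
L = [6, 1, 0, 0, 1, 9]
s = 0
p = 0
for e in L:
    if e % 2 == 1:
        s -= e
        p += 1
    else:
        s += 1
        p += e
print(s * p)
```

-72

e=6: not odd, s = 0+1 = 1; p=6
e=1: odd, s = 1-1 = 0; p=7
e=0: not odd, s = 0+1 = 1; p=7
e=0: not odd, s = 1+1 = 2; p=7
e=1: odd, s = 2-1 = 1; p=8
e=9: odd, s = 1-9 = -8; p=9
s*p = (-8)*9 = -72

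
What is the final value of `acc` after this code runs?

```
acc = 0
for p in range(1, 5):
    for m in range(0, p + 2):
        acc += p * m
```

p=1,m=0: acc = 0+0 = 0
p=1,m=1: acc = 0+1 = 1
p=1,m=2: acc = 1+2 = 3
p=2,m=0: acc = 3+0 = 3
p=2,m=1: acc = 3+2 = 5
p=2,m=2: acc = 5+4 = 9
p=2,m=3: acc = 9+6 = 15
p=3,m=0: acc = 15+0 = 15
p=3,m=1: acc = 15+3 = 18
p=3,m=2: acc = 18+6 = 24
p=3,m=3: acc = 24+9 = 33
p=3,m=4: acc = 33+12 = 45
p=4,m=0: acc = 45+0 = 45
p=4,m=1: acc = 45+4 = 49
p=4,m=2: acc = 49+8 = 57
p=4,m=3: acc = 57+12 = 69
p=4,m=4: acc = 69+16 = 85
p=4,m=5: acc = 85+20 = 105

105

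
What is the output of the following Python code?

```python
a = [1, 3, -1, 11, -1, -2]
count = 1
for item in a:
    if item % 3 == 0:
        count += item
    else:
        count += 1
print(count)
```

item=1: not %3==0, count = 1+1 = 2
item=3: %3==0, count = 2+3 = 5
item=-1: not %3==0, count = 5+1 = 6
item=11: not %3==0, count = 6+1 = 7
item=-1: not %3==0, count = 7+1 = 8
item=-2: not %3==0, count = 8+1 = 9

9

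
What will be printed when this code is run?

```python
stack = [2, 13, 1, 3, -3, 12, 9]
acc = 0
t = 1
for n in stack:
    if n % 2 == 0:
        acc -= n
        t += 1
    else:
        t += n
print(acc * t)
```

-364

n=2: even, acc = 0-2 = -2; t=2
n=13: not even; t=15
n=1: not even; t=16
n=3: not even; t=19
n=-3: not even; t=16
n=12: even, acc = (-2)-12 = -14; t=17
n=9: not even; t=26
acc*t = (-14)*26 = -364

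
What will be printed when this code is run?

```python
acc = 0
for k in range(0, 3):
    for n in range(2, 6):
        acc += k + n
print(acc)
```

k=0,n=2: acc = 0+2 = 2
k=0,n=3: acc = 2+3 = 5
k=0,n=4: acc = 5+4 = 9
k=0,n=5: acc = 9+5 = 14
k=1,n=2: acc = 14+3 = 17
k=1,n=3: acc = 17+4 = 21
k=1,n=4: acc = 21+5 = 26
k=1,n=5: acc = 26+6 = 32
k=2,n=2: acc = 32+4 = 36
k=2,n=3: acc = 36+5 = 41
k=2,n=4: acc = 41+6 = 47
k=2,n=5: acc = 47+7 = 54

54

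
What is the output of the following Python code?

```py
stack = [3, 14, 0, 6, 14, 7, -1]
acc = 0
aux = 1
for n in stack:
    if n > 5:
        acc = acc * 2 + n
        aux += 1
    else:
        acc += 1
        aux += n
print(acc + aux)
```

n=3: not >5, acc = 0+1 = 1; aux=4
n=14: >5, acc = 1*2+14 = 16; aux=5
n=0: not >5, acc = 16+1 = 17; aux=5
n=6: >5, acc = 17*2+6 = 40; aux=6
n=14: >5, acc = 40*2+14 = 94; aux=7
n=7: >5, acc = 94*2+7 = 195; aux=8
n=-1: not >5, acc = 195+1 = 196; aux=7
acc+aux = 196+7 = 203

203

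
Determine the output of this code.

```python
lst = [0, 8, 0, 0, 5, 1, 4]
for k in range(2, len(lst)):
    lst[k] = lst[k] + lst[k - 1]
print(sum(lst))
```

k=2: lst[2] = 0+8 = 8 → [0, 8, 8, 0, 5, 1, 4]
k=3: lst[3] = 0+8 = 8 → [0, 8, 8, 8, 5, 1, 4]
k=4: lst[4] = 5+8 = 13 → [0, 8, 8, 8, 13, 1, 4]
k=5: lst[5] = 1+13 = 14 → [0, 8, 8, 8, 13, 14, 4]
k=6: lst[6] = 4+14 = 18 → [0, 8, 8, 8, 13, 14, 18]
sum = 69

69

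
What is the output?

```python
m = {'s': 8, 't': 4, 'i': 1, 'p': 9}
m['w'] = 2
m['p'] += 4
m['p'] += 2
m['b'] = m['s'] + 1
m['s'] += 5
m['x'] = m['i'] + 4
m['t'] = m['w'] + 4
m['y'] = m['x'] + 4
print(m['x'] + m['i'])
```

m['w'] = 2 → {'s': 8, 't': 4, 'i': 1, 'p': 9, 'w': 2}
m['p'] = 9+4 = 13 → {'s': 8, 't': 4, 'i': 1, 'p': 13, 'w': 2}
m['p'] = 13+2 = 15 → {'s': 8, 't': 4, 'i': 1, 'p': 15, 'w': 2}
m['b'] = m['s']+1 = 9 → {'s': 8, 't': 4, 'i': 1, 'p': 15, 'w': 2, 'b': 9}
m['s'] = 8+5 = 13 → {'s': 13, 't': 4, 'i': 1, 'p': 15, 'w': 2, 'b': 9}
m['x'] = m['i']+4 = 5 → {'s': 13, 't': 4, 'i': 1, 'p': 15, 'w': 2, 'b': 9, 'x': 5}
m['t'] = m['w']+4 = 6 → {'s': 13, 't': 6, 'i': 1, 'p': 15, 'w': 2, 'b': 9, 'x': 5}
m['y'] = m['x']+4 = 9 → {'s': 13, 't': 6, 'i': 1, 'p': 15, 'w': 2, 'b': 9, 'x': 5, 'y': 9}
m['x']+m['i'] = 5+1 = 6

6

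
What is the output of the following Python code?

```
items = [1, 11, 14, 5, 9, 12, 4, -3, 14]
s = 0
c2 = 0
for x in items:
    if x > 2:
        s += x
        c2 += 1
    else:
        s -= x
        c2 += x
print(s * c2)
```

355

x=1: not >2, s = 0-1 = -1; c2=1
x=11: >2, s = (-1)+11 = 10; c2=2
x=14: >2, s = 10+14 = 24; c2=3
x=5: >2, s = 24+5 = 29; c2=4
x=9: >2, s = 29+9 = 38; c2=5
x=12: >2, s = 38+12 = 50; c2=6
x=4: >2, s = 50+4 = 54; c2=7
x=-3: not >2, s = 54-(-3) = 57; c2=4
x=14: >2, s = 57+14 = 71; c2=5
s*c2 = 71*5 = 355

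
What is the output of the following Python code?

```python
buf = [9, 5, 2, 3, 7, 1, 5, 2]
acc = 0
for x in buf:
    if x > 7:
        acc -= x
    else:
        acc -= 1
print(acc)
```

-16

x=9: >7, acc = 0-9 = -9
x=5: not >7, acc = (-9)-1 = -10
x=2: not >7, acc = (-10)-1 = -11
x=3: not >7, acc = (-11)-1 = -12
x=7: not >7, acc = (-12)-1 = -13
x=1: not >7, acc = (-13)-1 = -14
x=5: not >7, acc = (-14)-1 = -15
x=2: not >7, acc = (-15)-1 = -16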